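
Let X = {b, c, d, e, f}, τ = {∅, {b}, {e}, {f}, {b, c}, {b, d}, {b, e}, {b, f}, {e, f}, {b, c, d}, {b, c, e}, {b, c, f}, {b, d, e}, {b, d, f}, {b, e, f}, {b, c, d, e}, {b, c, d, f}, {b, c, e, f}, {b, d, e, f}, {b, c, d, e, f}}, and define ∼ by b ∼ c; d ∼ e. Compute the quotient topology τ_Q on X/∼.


X/∼ = {[b=c], [d=e], [f]}; |τ_Q| = 6.

Equivalence classes: [b=c], [d=e], [f].
Quotient map π: X → X/∼ sends b ↦ [b=c], c ↦ [b=c], d ↦ [d=e], e ↦ [d=e], f ↦ [f].
For each subset V ⊆ X/∼, compute π^{-1}(V) ⊆ X and check whether π^{-1}(V) ∈ τ. V is open in τ_Q iff π^{-1}(V) ∈ τ.
  V = {}: π^{-1}(V) = ∅ ∈ τ ✓.
  V = {[b=c]}: π^{-1}(V) = {b, c} ∈ τ ✓.
  V = {[d=e]}: π^{-1}(V) = {d, e} ∉ τ ✗.
  V = {[b=c], [d=e]}: π^{-1}(V) = {b, c, d, e} ∈ τ ✓.
  V = {[f]}: π^{-1}(V) = {f} ∈ τ ✓.
  V = {[b=c], [f]}: π^{-1}(V) = {b, c, f} ∈ τ ✓.
  V = {[d=e], [f]}: π^{-1}(V) = {d, e, f} ∉ τ ✗.
  V = {[b=c], [d=e], [f]}: π^{-1}(V) = {b, c, d, e, f} ∈ τ ✓.
Open sets in the quotient: τ_Q = {{}, {[b=c]}, {[b=c], [d=e]}, {[f]}, {[b=c], [f]}, {[b=c], [d=e], [f]}} (6 elements).


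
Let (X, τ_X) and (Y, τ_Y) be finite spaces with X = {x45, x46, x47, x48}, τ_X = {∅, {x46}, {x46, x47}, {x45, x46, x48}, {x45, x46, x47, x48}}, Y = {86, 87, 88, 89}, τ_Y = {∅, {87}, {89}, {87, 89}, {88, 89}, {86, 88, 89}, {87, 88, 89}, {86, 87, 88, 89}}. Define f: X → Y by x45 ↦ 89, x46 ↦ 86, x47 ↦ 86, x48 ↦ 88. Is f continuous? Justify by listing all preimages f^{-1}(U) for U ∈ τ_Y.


f is NOT continuous.

Compute f^{-1}(U) for each U ∈ τ_Y:
  U = ∅: f^{-1}(U) = ∅ ∈ τ_X ✓.
  U = {87}: f^{-1}(U) = ∅ ∈ τ_X ✓.
  U = {89}: f^{-1}(U) = {x45} ∉ τ_X ✗.
  U = {87, 89}: f^{-1}(U) = {x45} ∉ τ_X ✗.
  U = {88, 89}: f^{-1}(U) = {x45, x48} ∉ τ_X ✗.
  U = {86, 88, 89}: f^{-1}(U) = {x45, x46, x47, x48} ∈ τ_X ✓.
  U = {87, 88, 89}: f^{-1}(U) = {x45, x48} ∉ τ_X ✗.
  U = {86, 87, 88, 89}: f^{-1}(U) = {x45, x46, x47, x48} ∈ τ_X ✓.
Found U = {89} with f^{-1}(U) = {x45} not in τ_X. Therefore f is NOT continuous.


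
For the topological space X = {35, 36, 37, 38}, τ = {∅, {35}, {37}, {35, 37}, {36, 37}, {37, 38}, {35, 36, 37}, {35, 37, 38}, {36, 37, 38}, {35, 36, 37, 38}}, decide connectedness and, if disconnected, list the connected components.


(X, τ) is disconnected; components = [{35}, {36, 37, 38}].

Find clopen sets (U ∈ τ with X ∖ U ∈ τ):
  U = ∅, X ∖ U = {35, 36, 37, 38} — both open, so U is clopen.
  U = {35}, X ∖ U = {36, 37, 38} — both open, so U is clopen.
  U = {36, 37, 38}, X ∖ U = {35} — both open, so U is clopen.
  U = {35, 36, 37, 38}, X ∖ U = ∅ — both open, so U is clopen.
Nontrivial clopen(s) exist: e.g. {35}. So (X, τ) is disconnected.
Compute connected components by grouping points that agree on all clopens:
  component: {35}
  component: {36, 37, 38}


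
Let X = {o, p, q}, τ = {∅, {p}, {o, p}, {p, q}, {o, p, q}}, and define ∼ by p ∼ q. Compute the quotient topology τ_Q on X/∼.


X/∼ = {[o], [p=q]}; |τ_Q| = 3.

Equivalence classes: [o], [p=q].
Quotient map π: X → X/∼ sends o ↦ [o], p ↦ [p=q], q ↦ [p=q].
For each subset V ⊆ X/∼, compute π^{-1}(V) ⊆ X and check whether π^{-1}(V) ∈ τ. V is open in τ_Q iff π^{-1}(V) ∈ τ.
  V = {}: π^{-1}(V) = ∅ ∈ τ ✓.
  V = {[o]}: π^{-1}(V) = {o} ∉ τ ✗.
  V = {[p=q]}: π^{-1}(V) = {p, q} ∈ τ ✓.
  V = {[o], [p=q]}: π^{-1}(V) = {o, p, q} ∈ τ ✓.
Open sets in the quotient: τ_Q = {{}, {[p=q]}, {[o], [p=q]}} (3 elements).


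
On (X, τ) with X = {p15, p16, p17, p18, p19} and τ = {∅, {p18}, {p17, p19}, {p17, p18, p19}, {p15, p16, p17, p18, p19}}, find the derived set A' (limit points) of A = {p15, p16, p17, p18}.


A' = {p15, p16, p19}

For each x ∈ X, list the open sets U ∈ τ with x ∈ U, then check whether U ∩ (A ∖ {x}) ≠ ∅ for every such U.
  x = p15: opens ∋ x are {p15, p16, p17, p18, p19}; each meets A ∖ {p15}, so x IS a limit point.
  x = p16: opens ∋ x are {p15, p16, p17, p18, p19}; each meets A ∖ {p16}, so x IS a limit point.
  x = p17: open {p17, p19} ∋ x has {p17, p19} ∩ (A ∖ {p17}) = ∅, so x is NOT a limit point.
  x = p18: open {p18} ∋ x has {p18} ∩ (A ∖ {p18}) = ∅, so x is NOT a limit point.
  x = p19: opens ∋ x are {p17, p19}, {p17, p18, p19}, {p15, p16, p17, p18, p19}; each meets A ∖ {p19}, so x IS a limit point.
Collecting: A' = {p15, p16, p19}.


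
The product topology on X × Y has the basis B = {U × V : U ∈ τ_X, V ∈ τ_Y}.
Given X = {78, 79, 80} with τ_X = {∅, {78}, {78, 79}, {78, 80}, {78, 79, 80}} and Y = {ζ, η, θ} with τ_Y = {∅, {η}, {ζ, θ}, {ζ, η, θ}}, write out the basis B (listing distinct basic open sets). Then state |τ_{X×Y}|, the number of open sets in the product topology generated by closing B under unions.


Basis B = {∅ × ∅, {78} × {η}, {78} × {ζ, θ}, {78, 79} × {η}, {78, 80} × {η}, {78} × {ζ, η, θ}, {78, 79, 80} × {η}, {78, 79} × {ζ, θ}, {78, 80} × {ζ, θ}, {78, 79} × {ζ, η, θ}, {78, 80} × {ζ, η, θ}, {78, 79, 80} × {ζ, θ}, {78, 79, 80} × {ζ, η, θ}}; |τ_{X×Y}| = 25.

Enumerate products U × V with U ∈ τ_X, V ∈ τ_Y (deduplicated):
  ∅ × ∅ = {} (∅)
  {78} × {η} = {(78,η)}
  {78} × {ζ, θ} = {(78,ζ), (78,θ)}
  {78, 79} × {η} = {(78,η), (79,η)}
  {78, 80} × {η} = {(78,η), (80,η)}
  {78} × {ζ, η, θ} = {(78,ζ), (78,η), (78,θ)}
  {78, 79, 80} × {η} = {(78,η), (79,η), (80,η)}
  {78, 79} × {ζ, θ} = {(78,ζ), (78,θ), (79,ζ), (79,θ)}
  {78, 80} × {ζ, θ} = {(78,ζ), (78,θ), (80,ζ), (80,θ)}
  {78, 79} × {ζ, η, θ} = {(78,ζ), (78,η), (78,θ), (79,ζ), (79,η), (79,θ)}
  {78, 80} × {ζ, η, θ} = {(78,ζ), (78,η), (78,θ), (80,ζ), (80,η), (80,θ)}
  {78, 79, 80} × {ζ, θ} = {(78,ζ), (78,θ), (79,ζ), (79,θ), (80,ζ), (80,θ)}
  {78, 79, 80} × {ζ, η, θ} = {(78,ζ), (78,η), (78,θ), (79,ζ), (79,η), (79,θ), (80,ζ), (80,η), (80,θ)}
These 13 distinct sets form the basis B.
Close under arbitrary unions to get τ_{X×Y}; counting gives |τ_{X×Y}| = 25.


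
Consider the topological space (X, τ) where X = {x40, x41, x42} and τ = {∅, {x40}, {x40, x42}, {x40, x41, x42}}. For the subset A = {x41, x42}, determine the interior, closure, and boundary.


int(A) = ∅, cl(A) = {x41, x42}, ∂A = {x41, x42}.

Closed sets in (X, τ) are complements of opens:
  closed(X, τ) = {∅, {x41}, {x41, x42}, {x40, x41, x42}}.
int(A) = ⋃ {U ∈ τ : U ⊆ A}. Opens contained in A: ∅.
Taking the union of these: int(A) = ∅.
cl(A) = ⋂ {C closed : A ⊆ C}. Closed sets containing A: {x41, x42}, {x40, x41, x42}.
Intersecting these: cl(A) = {x41, x42}.
∂A = cl(A) ∖ int(A) = {x41, x42} ∖ ∅ = {x41, x42}.


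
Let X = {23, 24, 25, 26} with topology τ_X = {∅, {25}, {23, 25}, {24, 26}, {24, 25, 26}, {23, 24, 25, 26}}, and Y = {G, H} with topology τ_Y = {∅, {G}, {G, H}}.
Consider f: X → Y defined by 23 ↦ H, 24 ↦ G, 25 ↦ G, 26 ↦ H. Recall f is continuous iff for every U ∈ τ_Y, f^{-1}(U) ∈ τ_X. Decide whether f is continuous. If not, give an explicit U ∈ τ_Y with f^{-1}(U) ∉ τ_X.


f is NOT continuous.

Compute f^{-1}(U) for each U ∈ τ_Y:
  U = ∅: f^{-1}(U) = ∅ ∈ τ_X ✓.
  U = {G}: f^{-1}(U) = {24, 25} ∉ τ_X ✗.
  U = {G, H}: f^{-1}(U) = {23, 24, 25, 26} ∈ τ_X ✓.
Found U = {G} with f^{-1}(U) = {24, 25} not in τ_X. Therefore f is NOT continuous.


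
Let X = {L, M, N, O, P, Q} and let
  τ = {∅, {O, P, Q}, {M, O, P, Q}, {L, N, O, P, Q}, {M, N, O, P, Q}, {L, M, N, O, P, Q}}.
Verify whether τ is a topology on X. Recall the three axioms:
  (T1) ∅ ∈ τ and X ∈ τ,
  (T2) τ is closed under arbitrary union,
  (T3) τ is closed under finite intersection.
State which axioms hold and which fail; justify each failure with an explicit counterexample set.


τ is NOT a topology on X.

Axiom (T1): ∅ ∈ τ? Yes; X ∈ τ? Yes.
Axiom (T2/T3): check pairwise unions and intersections of members of τ.
Counterexample for (T3): {L, N, O, P, Q} ∩ {M, N, O, P, Q} = {N, O, P, Q} ∉ τ. Therefore τ is NOT a topology.


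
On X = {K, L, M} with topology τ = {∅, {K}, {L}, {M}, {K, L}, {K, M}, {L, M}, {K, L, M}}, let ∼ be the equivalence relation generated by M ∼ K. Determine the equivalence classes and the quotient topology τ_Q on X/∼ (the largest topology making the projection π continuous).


X/∼ = {[K=M], [L]}; |τ_Q| = 4.

Equivalence classes: [K=M], [L].
Quotient map π: X → X/∼ sends K ↦ [K=M], L ↦ [L], M ↦ [K=M].
For each subset V ⊆ X/∼, compute π^{-1}(V) ⊆ X and check whether π^{-1}(V) ∈ τ. V is open in τ_Q iff π^{-1}(V) ∈ τ.
  V = {}: π^{-1}(V) = ∅ ∈ τ ✓.
  V = {[K=M]}: π^{-1}(V) = {K, M} ∈ τ ✓.
  V = {[L]}: π^{-1}(V) = {L} ∈ τ ✓.
  V = {[K=M], [L]}: π^{-1}(V) = {K, L, M} ∈ τ ✓.
Open sets in the quotient: τ_Q = {{}, {[K=M]}, {[L]}, {[K=M], [L]}} (4 elements).


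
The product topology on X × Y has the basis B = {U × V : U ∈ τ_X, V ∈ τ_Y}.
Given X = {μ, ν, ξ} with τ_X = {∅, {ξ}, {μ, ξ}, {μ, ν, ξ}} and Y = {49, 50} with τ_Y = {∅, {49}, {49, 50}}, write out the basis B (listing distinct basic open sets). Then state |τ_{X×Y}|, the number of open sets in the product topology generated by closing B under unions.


Basis B = {∅ × ∅, {ξ} × {49}, {μ, ξ} × {49}, {ξ} × {49, 50}, {μ, ν, ξ} × {49}, {μ, ξ} × {49, 50}, {μ, ν, ξ} × {49, 50}}; |τ_{X×Y}| = 10.

Enumerate products U × V with U ∈ τ_X, V ∈ τ_Y (deduplicated):
  ∅ × ∅ = {} (∅)
  {ξ} × {49} = {(ξ,49)}
  {μ, ξ} × {49} = {(μ,49), (ξ,49)}
  {ξ} × {49, 50} = {(ξ,49), (ξ,50)}
  {μ, ν, ξ} × {49} = {(μ,49), (ν,49), (ξ,49)}
  {μ, ξ} × {49, 50} = {(μ,49), (μ,50), (ξ,49), (ξ,50)}
  {μ, ν, ξ} × {49, 50} = {(μ,49), (μ,50), (ν,49), (ν,50), (ξ,49), (ξ,50)}
These 7 distinct sets form the basis B.
Close under arbitrary unions to get τ_{X×Y}; counting gives |τ_{X×Y}| = 10.


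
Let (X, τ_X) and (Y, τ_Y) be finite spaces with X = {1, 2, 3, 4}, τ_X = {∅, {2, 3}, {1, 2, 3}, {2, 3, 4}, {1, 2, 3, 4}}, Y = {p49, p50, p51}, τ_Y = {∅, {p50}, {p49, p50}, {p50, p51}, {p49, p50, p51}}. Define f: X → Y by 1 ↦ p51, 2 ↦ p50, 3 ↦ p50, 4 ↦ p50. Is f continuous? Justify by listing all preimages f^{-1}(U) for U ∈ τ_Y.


f IS continuous.

Compute f^{-1}(U) for each U ∈ τ_Y:
  U = ∅: f^{-1}(U) = ∅ ∈ τ_X ✓.
  U = {p50}: f^{-1}(U) = {2, 3, 4} ∈ τ_X ✓.
  U = {p49, p50}: f^{-1}(U) = {2, 3, 4} ∈ τ_X ✓.
  U = {p50, p51}: f^{-1}(U) = {1, 2, 3, 4} ∈ τ_X ✓.
  U = {p49, p50, p51}: f^{-1}(U) = {1, 2, 3, 4} ∈ τ_X ✓.
Every preimage lies in τ_X, so f IS continuous.


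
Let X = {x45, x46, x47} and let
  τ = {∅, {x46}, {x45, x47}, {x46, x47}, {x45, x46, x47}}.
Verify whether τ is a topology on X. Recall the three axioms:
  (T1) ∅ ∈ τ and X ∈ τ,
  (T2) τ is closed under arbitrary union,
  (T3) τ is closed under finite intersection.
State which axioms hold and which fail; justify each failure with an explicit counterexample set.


τ is NOT a topology on X.

Axiom (T1): ∅ ∈ τ? Yes; X ∈ τ? Yes.
Axiom (T2/T3): check pairwise unions and intersections of members of τ.
Counterexample for (T3): {x45, x47} ∩ {x46, x47} = {x47} ∉ τ. Therefore τ is NOT a topology.


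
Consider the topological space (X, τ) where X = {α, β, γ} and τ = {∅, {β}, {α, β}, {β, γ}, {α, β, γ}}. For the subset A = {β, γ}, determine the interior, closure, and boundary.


int(A) = {β, γ}, cl(A) = {α, β, γ}, ∂A = {α}.

Closed sets in (X, τ) are complements of opens:
  closed(X, τ) = {∅, {α}, {γ}, {α, γ}, {α, β, γ}}.
int(A) = ⋃ {U ∈ τ : U ⊆ A}. Opens contained in A: ∅, {β}, {β, γ}.
Taking the union of these: int(A) = {β, γ}.
cl(A) = ⋂ {C closed : A ⊆ C}. Closed sets containing A: {α, β, γ}.
Intersecting these: cl(A) = {α, β, γ}.
∂A = cl(A) ∖ int(A) = {α, β, γ} ∖ {β, γ} = {α}.


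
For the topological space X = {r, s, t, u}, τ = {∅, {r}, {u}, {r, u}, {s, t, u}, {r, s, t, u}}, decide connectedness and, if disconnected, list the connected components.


(X, τ) is disconnected; components = [{r}, {s, t, u}].

Find clopen sets (U ∈ τ with X ∖ U ∈ τ):
  U = ∅, X ∖ U = {r, s, t, u} — both open, so U is clopen.
  U = {r}, X ∖ U = {s, t, u} — both open, so U is clopen.
  U = {s, t, u}, X ∖ U = {r} — both open, so U is clopen.
  U = {r, s, t, u}, X ∖ U = ∅ — both open, so U is clopen.
Nontrivial clopen(s) exist: e.g. {r}. So (X, τ) is disconnected.
Compute connected components by grouping points that agree on all clopens:
  component: {r}
  component: {s, t, u}


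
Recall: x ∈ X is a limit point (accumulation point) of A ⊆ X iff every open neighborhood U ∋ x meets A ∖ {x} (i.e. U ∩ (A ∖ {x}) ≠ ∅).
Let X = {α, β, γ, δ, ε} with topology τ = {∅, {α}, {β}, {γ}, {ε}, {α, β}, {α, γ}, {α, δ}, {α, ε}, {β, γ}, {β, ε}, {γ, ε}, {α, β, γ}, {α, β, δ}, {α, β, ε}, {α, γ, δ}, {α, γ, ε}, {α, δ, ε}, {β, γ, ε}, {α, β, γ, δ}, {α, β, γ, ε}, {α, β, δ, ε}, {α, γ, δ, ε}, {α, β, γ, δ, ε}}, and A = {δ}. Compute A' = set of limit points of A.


A' = ∅

For each x ∈ X, list the open sets U ∈ τ with x ∈ U, then check whether U ∩ (A ∖ {x}) ≠ ∅ for every such U.
  x = α: open {α} ∋ x has {α} ∩ (A ∖ {α}) = ∅, so x is NOT a limit point.
  x = β: open {β} ∋ x has {β} ∩ (A ∖ {β}) = ∅, so x is NOT a limit point.
  x = γ: open {γ} ∋ x has {γ} ∩ (A ∖ {γ}) = ∅, so x is NOT a limit point.
  x = δ: open {α, δ} ∋ x has {α, δ} ∩ (A ∖ {δ}) = ∅, so x is NOT a limit point.
  x = ε: open {ε} ∋ x has {ε} ∩ (A ∖ {ε}) = ∅, so x is NOT a limit point.
Collecting: A' = ∅.


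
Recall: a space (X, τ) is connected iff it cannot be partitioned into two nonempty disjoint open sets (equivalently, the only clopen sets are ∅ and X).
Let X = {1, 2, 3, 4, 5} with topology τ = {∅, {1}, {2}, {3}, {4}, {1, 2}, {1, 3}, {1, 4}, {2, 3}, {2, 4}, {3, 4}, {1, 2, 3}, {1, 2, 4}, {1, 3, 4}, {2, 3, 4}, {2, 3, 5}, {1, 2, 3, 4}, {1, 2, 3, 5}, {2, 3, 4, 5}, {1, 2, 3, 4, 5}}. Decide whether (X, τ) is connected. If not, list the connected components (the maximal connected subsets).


(X, τ) is disconnected; components = [{1}, {4}, {2, 3, 5}].

Find clopen sets (U ∈ τ with X ∖ U ∈ τ):
  U = ∅, X ∖ U = {1, 2, 3, 4, 5} — both open, so U is clopen.
  U = {1}, X ∖ U = {2, 3, 4, 5} — both open, so U is clopen.
  U = {4}, X ∖ U = {1, 2, 3, 5} — both open, so U is clopen.
  U = {1, 4}, X ∖ U = {2, 3, 5} — both open, so U is clopen.
  U = {2, 3, 5}, X ∖ U = {1, 4} — both open, so U is clopen.
  U = {1, 2, 3, 5}, X ∖ U = {4} — both open, so U is clopen.
  U = {2, 3, 4, 5}, X ∖ U = {1} — both open, so U is clopen.
  U = {1, 2, 3, 4, 5}, X ∖ U = ∅ — both open, so U is clopen.
Nontrivial clopen(s) exist: e.g. {1, 4}. So (X, τ) is disconnected.
Compute connected components by grouping points that agree on all clopens:
  component: {1}
  component: {4}
  component: {2, 3, 5}


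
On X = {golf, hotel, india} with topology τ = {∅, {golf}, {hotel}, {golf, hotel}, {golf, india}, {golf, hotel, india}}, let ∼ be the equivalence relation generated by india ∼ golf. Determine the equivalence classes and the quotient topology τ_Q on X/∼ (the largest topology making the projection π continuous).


X/∼ = {[golf=india], [hotel]}; |τ_Q| = 4.

Equivalence classes: [golf=india], [hotel].
Quotient map π: X → X/∼ sends golf ↦ [golf=india], hotel ↦ [hotel], india ↦ [golf=india].
For each subset V ⊆ X/∼, compute π^{-1}(V) ⊆ X and check whether π^{-1}(V) ∈ τ. V is open in τ_Q iff π^{-1}(V) ∈ τ.
  V = {}: π^{-1}(V) = ∅ ∈ τ ✓.
  V = {[golf=india]}: π^{-1}(V) = {golf, india} ∈ τ ✓.
  V = {[hotel]}: π^{-1}(V) = {hotel} ∈ τ ✓.
  V = {[golf=india], [hotel]}: π^{-1}(V) = {golf, hotel, india} ∈ τ ✓.
Open sets in the quotient: τ_Q = {{}, {[golf=india]}, {[hotel]}, {[golf=india], [hotel]}} (4 elements).


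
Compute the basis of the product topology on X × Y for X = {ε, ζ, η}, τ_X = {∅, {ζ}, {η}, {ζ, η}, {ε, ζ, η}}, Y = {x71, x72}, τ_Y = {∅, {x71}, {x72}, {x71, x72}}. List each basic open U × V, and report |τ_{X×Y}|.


Basis B = {∅ × ∅, {ζ} × {x71}, {ζ} × {x72}, {η} × {x71}, {η} × {x72}, {ζ} × {x71, x72}, {ζ, η} × {x71}, {ζ, η} × {x72}, {η} × {x71, x72}, {ε, ζ, η} × {x71}, {ε, ζ, η} × {x72}, {ζ, η} × {x71, x72}, {ε, ζ, η} × {x71, x72}}; |τ_{X×Y}| = 25.

Enumerate products U × V with U ∈ τ_X, V ∈ τ_Y (deduplicated):
  ∅ × ∅ = {} (∅)
  {ζ} × {x71} = {(ζ,x71)}
  {ζ} × {x72} = {(ζ,x72)}
  {η} × {x71} = {(η,x71)}
  {η} × {x72} = {(η,x72)}
  {ζ} × {x71, x72} = {(ζ,x71), (ζ,x72)}
  {ζ, η} × {x71} = {(ζ,x71), (η,x71)}
  {ζ, η} × {x72} = {(ζ,x72), (η,x72)}
  {η} × {x71, x72} = {(η,x71), (η,x72)}
  {ε, ζ, η} × {x71} = {(ε,x71), (ζ,x71), (η,x71)}
  {ε, ζ, η} × {x72} = {(ε,x72), (ζ,x72), (η,x72)}
  {ζ, η} × {x71, x72} = {(ζ,x71), (ζ,x72), (η,x71), (η,x72)}
  {ε, ζ, η} × {x71, x72} = {(ε,x71), (ε,x72), (ζ,x71), (ζ,x72), (η,x71), (η,x72)}
These 13 distinct sets form the basis B.
Close under arbitrary unions to get τ_{X×Y}; counting gives |τ_{X×Y}| = 25.


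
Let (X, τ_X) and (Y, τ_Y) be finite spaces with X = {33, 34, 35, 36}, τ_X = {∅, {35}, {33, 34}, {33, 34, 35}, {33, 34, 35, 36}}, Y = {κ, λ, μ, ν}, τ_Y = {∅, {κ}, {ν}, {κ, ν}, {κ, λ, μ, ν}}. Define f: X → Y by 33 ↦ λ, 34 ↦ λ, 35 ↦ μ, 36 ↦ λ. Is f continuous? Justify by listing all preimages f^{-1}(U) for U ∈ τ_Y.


f IS continuous.

Compute f^{-1}(U) for each U ∈ τ_Y:
  U = ∅: f^{-1}(U) = ∅ ∈ τ_X ✓.
  U = {κ}: f^{-1}(U) = ∅ ∈ τ_X ✓.
  U = {ν}: f^{-1}(U) = ∅ ∈ τ_X ✓.
  U = {κ, ν}: f^{-1}(U) = ∅ ∈ τ_X ✓.
  U = {κ, λ, μ, ν}: f^{-1}(U) = {33, 34, 35, 36} ∈ τ_X ✓.
Every preimage lies in τ_X, so f IS continuous.


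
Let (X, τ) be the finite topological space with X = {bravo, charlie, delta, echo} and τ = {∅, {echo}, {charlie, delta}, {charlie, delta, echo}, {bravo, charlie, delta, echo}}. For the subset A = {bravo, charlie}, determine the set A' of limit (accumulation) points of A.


A' = {bravo, delta}

For each x ∈ X, list the open sets U ∈ τ with x ∈ U, then check whether U ∩ (A ∖ {x}) ≠ ∅ for every such U.
  x = bravo: opens ∋ x are {bravo, charlie, delta, echo}; each meets A ∖ {bravo}, so x IS a limit point.
  x = charlie: open {charlie, delta} ∋ x has {charlie, delta} ∩ (A ∖ {charlie}) = ∅, so x is NOT a limit point.
  x = delta: opens ∋ x are {charlie, delta}, {charlie, delta, echo}, {bravo, charlie, delta, echo}; each meets A ∖ {delta}, so x IS a limit point.
  x = echo: open {echo} ∋ x has {echo} ∩ (A ∖ {echo}) = ∅, so x is NOT a limit point.
Collecting: A' = {bravo, delta}.


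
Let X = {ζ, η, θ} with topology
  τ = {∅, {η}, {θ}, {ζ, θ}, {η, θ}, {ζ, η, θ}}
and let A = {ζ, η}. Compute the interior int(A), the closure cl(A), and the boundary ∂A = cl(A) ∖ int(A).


int(A) = {η}, cl(A) = {ζ, η}, ∂A = {ζ}.

Closed sets in (X, τ) are complements of opens:
  closed(X, τ) = {∅, {ζ}, {η}, {ζ, η}, {ζ, θ}, {ζ, η, θ}}.
int(A) = ⋃ {U ∈ τ : U ⊆ A}. Opens contained in A: ∅, {η}.
Taking the union of these: int(A) = {η}.
cl(A) = ⋂ {C closed : A ⊆ C}. Closed sets containing A: {ζ, η}, {ζ, η, θ}.
Intersecting these: cl(A) = {ζ, η}.
∂A = cl(A) ∖ int(A) = {ζ, η} ∖ {η} = {ζ}.


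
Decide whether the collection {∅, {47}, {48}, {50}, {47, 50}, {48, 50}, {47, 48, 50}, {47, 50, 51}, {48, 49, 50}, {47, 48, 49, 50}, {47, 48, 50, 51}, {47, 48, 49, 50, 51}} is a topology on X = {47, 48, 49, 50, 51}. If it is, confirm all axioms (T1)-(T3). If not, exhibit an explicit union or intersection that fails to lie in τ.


τ is NOT a topology on X.

Axiom (T1): ∅ ∈ τ? Yes; X ∈ τ? Yes.
Axiom (T2/T3): check pairwise unions and intersections of members of τ.
Counterexample for (T2): {47} ∪ {48} = {47, 48} ∉ τ. Therefore τ is NOT a topology.


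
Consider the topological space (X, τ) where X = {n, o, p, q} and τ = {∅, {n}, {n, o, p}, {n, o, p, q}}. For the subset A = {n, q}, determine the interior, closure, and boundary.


int(A) = {n}, cl(A) = {n, o, p, q}, ∂A = {o, p, q}.

Closed sets in (X, τ) are complements of opens:
  closed(X, τ) = {∅, {q}, {o, p, q}, {n, o, p, q}}.
int(A) = ⋃ {U ∈ τ : U ⊆ A}. Opens contained in A: ∅, {n}.
Taking the union of these: int(A) = {n}.
cl(A) = ⋂ {C closed : A ⊆ C}. Closed sets containing A: {n, o, p, q}.
Intersecting these: cl(A) = {n, o, p, q}.
∂A = cl(A) ∖ int(A) = {n, o, p, q} ∖ {n} = {o, p, q}.


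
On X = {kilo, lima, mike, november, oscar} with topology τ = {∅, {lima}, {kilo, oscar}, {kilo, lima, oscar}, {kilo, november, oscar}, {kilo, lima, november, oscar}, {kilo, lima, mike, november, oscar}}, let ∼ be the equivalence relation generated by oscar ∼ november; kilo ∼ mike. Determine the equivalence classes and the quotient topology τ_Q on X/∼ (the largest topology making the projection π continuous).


X/∼ = {[kilo=mike], [lima], [november=oscar]}; |τ_Q| = 3.

Equivalence classes: [kilo=mike], [lima], [november=oscar].
Quotient map π: X → X/∼ sends kilo ↦ [kilo=mike], lima ↦ [lima], mike ↦ [kilo=mike], november ↦ [november=oscar], oscar ↦ [november=oscar].
For each subset V ⊆ X/∼, compute π^{-1}(V) ⊆ X and check whether π^{-1}(V) ∈ τ. V is open in τ_Q iff π^{-1}(V) ∈ τ.
  V = {}: π^{-1}(V) = ∅ ∈ τ ✓.
  V = {[kilo=mike]}: π^{-1}(V) = {kilo, mike} ∉ τ ✗.
  V = {[lima]}: π^{-1}(V) = {lima} ∈ τ ✓.
  V = {[kilo=mike], [lima]}: π^{-1}(V) = {kilo, lima, mike} ∉ τ ✗.
  V = {[november=oscar]}: π^{-1}(V) = {november, oscar} ∉ τ ✗.
  V = {[kilo=mike], [november=oscar]}: π^{-1}(V) = {kilo, mike, november, oscar} ∉ τ ✗.
  V = {[lima], [november=oscar]}: π^{-1}(V) = {lima, november, oscar} ∉ τ ✗.
  V = {[kilo=mike], [lima], [november=oscar]}: π^{-1}(V) = {kilo, lima, mike, november, oscar} ∈ τ ✓.
Open sets in the quotient: τ_Q = {{}, {[lima]}, {[kilo=mike], [lima], [november=oscar]}} (3 elements).


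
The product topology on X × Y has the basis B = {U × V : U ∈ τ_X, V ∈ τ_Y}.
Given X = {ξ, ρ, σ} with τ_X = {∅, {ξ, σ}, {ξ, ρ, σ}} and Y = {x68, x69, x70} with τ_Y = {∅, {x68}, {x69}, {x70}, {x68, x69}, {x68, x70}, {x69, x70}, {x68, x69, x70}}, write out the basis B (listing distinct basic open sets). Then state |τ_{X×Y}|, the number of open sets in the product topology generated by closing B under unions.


Basis B = {∅ × ∅, {ξ, σ} × {x68}, {ξ, σ} × {x69}, {ξ, σ} × {x70}, {ξ, ρ, σ} × {x68}, {ξ, ρ, σ} × {x69}, {ξ, ρ, σ} × {x70}, {ξ, σ} × {x68, x69}, {ξ, σ} × {x68, x70}, {ξ, σ} × {x69, x70}, {ξ, σ} × {x68, x69, x70}, {ξ, ρ, σ} × {x68, x69}, {ξ, ρ, σ} × {x68, x70}, {ξ, ρ, σ} × {x69, x70}, {ξ, ρ, σ} × {x68, x69, x70}}; |τ_{X×Y}| = 27.

Enumerate products U × V with U ∈ τ_X, V ∈ τ_Y (deduplicated):
  ∅ × ∅ = {} (∅)
  {ξ, σ} × {x68} = {(ξ,x68), (σ,x68)}
  {ξ, σ} × {x69} = {(ξ,x69), (σ,x69)}
  {ξ, σ} × {x70} = {(ξ,x70), (σ,x70)}
  {ξ, ρ, σ} × {x68} = {(ξ,x68), (ρ,x68), (σ,x68)}
  {ξ, ρ, σ} × {x69} = {(ξ,x69), (ρ,x69), (σ,x69)}
  {ξ, ρ, σ} × {x70} = {(ξ,x70), (ρ,x70), (σ,x70)}
  {ξ, σ} × {x68, x69} = {(ξ,x68), (ξ,x69), (σ,x68), (σ,x69)}
  {ξ, σ} × {x68, x70} = {(ξ,x68), (ξ,x70), (σ,x68), (σ,x70)}
  {ξ, σ} × {x69, x70} = {(ξ,x69), (ξ,x70), (σ,x69), (σ,x70)}
  {ξ, σ} × {x68, x69, x70} = {(ξ,x68), (ξ,x69), (ξ,x70), (σ,x68), (σ,x69), (σ,x70)}
  {ξ, ρ, σ} × {x68, x69} = {(ξ,x68), (ξ,x69), (ρ,x68), (ρ,x69), (σ,x68), (σ,x69)}
  {ξ, ρ, σ} × {x68, x70} = {(ξ,x68), (ξ,x70), (ρ,x68), (ρ,x70), (σ,x68), (σ,x70)}
  {ξ, ρ, σ} × {x69, x70} = {(ξ,x69), (ξ,x70), (ρ,x69), (ρ,x70), (σ,x69), (σ,x70)}
  {ξ, ρ, σ} × {x68, x69, x70} = {(ξ,x68), (ξ,x69), (ξ,x70), (ρ,x68), (ρ,x69), (ρ,x70), (σ,x68), (σ,x69), (σ,x70)}
These 15 distinct sets form the basis B.
Close under arbitrary unions to get τ_{X×Y}; counting gives |τ_{X×Y}| = 27.


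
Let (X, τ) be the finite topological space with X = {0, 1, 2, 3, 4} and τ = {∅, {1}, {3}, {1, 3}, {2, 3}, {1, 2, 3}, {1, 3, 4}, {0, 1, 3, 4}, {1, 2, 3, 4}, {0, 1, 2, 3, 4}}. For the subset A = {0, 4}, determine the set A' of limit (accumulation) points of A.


A' = {0}

For each x ∈ X, list the open sets U ∈ τ with x ∈ U, then check whether U ∩ (A ∖ {x}) ≠ ∅ for every such U.
  x = 0: opens ∋ x are {0, 1, 3, 4}, {0, 1, 2, 3, 4}; each meets A ∖ {0}, so x IS a limit point.
  x = 1: open {1} ∋ x has {1} ∩ (A ∖ {1}) = ∅, so x is NOT a limit point.
  x = 2: open {2, 3} ∋ x has {2, 3} ∩ (A ∖ {2}) = ∅, so x is NOT a limit point.
  x = 3: open {3} ∋ x has {3} ∩ (A ∖ {3}) = ∅, so x is NOT a limit point.
  x = 4: open {1, 3, 4} ∋ x has {1, 3, 4} ∩ (A ∖ {4}) = ∅, so x is NOT a limit point.
Collecting: A' = {0}.


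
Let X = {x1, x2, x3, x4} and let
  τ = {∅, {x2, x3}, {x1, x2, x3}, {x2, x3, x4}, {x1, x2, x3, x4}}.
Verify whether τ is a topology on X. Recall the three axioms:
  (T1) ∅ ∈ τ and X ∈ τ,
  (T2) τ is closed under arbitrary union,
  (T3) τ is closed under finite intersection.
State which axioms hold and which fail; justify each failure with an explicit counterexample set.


τ IS a topology on X.

Axiom (T1): ∅ ∈ τ? Yes; X ∈ τ? Yes.
Axiom (T2/T3): check pairwise unions and intersections of members of τ.
All pairwise intersections and unions checked — each lies in τ. Therefore τ satisfies (T1), (T2), (T3): it IS a topology on X.


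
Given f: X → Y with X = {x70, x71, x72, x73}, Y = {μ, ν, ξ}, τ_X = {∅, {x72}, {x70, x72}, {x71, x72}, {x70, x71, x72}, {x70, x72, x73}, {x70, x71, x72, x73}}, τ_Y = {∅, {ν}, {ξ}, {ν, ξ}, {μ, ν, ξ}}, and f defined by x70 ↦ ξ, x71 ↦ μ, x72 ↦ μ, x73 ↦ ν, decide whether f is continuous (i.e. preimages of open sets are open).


f is NOT continuous.

Compute f^{-1}(U) for each U ∈ τ_Y:
  U = ∅: f^{-1}(U) = ∅ ∈ τ_X ✓.
  U = {ν}: f^{-1}(U) = {x73} ∉ τ_X ✗.
  U = {ξ}: f^{-1}(U) = {x70} ∉ τ_X ✗.
  U = {ν, ξ}: f^{-1}(U) = {x70, x73} ∉ τ_X ✗.
  U = {μ, ν, ξ}: f^{-1}(U) = {x70, x71, x72, x73} ∈ τ_X ✓.
Found U = {ν} with f^{-1}(U) = {x73} not in τ_X. Therefore f is NOT continuous.


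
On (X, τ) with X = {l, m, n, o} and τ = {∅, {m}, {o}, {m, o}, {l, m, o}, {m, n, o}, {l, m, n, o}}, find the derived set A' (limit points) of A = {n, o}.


A' = {l, n}

For each x ∈ X, list the open sets U ∈ τ with x ∈ U, then check whether U ∩ (A ∖ {x}) ≠ ∅ for every such U.
  x = l: opens ∋ x are {l, m, o}, {l, m, n, o}; each meets A ∖ {l}, so x IS a limit point.
  x = m: open {m} ∋ x has {m} ∩ (A ∖ {m}) = ∅, so x is NOT a limit point.
  x = n: opens ∋ x are {m, n, o}, {l, m, n, o}; each meets A ∖ {n}, so x IS a limit point.
  x = o: open {o} ∋ x has {o} ∩ (A ∖ {o}) = ∅, so x is NOT a limit point.
Collecting: A' = {l, n}.


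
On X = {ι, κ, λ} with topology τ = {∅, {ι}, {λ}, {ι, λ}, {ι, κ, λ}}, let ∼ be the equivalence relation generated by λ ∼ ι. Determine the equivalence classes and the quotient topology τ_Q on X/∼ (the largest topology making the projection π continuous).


X/∼ = {[ι=λ], [κ]}; |τ_Q| = 3.

Equivalence classes: [ι=λ], [κ].
Quotient map π: X → X/∼ sends ι ↦ [ι=λ], κ ↦ [κ], λ ↦ [ι=λ].
For each subset V ⊆ X/∼, compute π^{-1}(V) ⊆ X and check whether π^{-1}(V) ∈ τ. V is open in τ_Q iff π^{-1}(V) ∈ τ.
  V = {}: π^{-1}(V) = ∅ ∈ τ ✓.
  V = {[ι=λ]}: π^{-1}(V) = {ι, λ} ∈ τ ✓.
  V = {[κ]}: π^{-1}(V) = {κ} ∉ τ ✗.
  V = {[ι=λ], [κ]}: π^{-1}(V) = {ι, κ, λ} ∈ τ ✓.
Open sets in the quotient: τ_Q = {{}, {[ι=λ]}, {[ι=λ], [κ]}} (3 elements).


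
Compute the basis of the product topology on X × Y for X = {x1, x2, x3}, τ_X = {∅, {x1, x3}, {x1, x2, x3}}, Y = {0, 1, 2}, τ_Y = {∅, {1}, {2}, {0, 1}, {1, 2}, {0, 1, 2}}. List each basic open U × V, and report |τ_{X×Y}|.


Basis B = {∅ × ∅, {x1, x3} × {1}, {x1, x3} × {2}, {x1, x2, x3} × {1}, {x1, x2, x3} × {2}, {x1, x3} × {0, 1}, {x1, x3} × {1, 2}, {x1, x3} × {0, 1, 2}, {x1, x2, x3} × {0, 1}, {x1, x2, x3} × {1, 2}, {x1, x2, x3} × {0, 1, 2}}; |τ_{X×Y}| = 18.

Enumerate products U × V with U ∈ τ_X, V ∈ τ_Y (deduplicated):
  ∅ × ∅ = {} (∅)
  {x1, x3} × {1} = {(x1,1), (x3,1)}
  {x1, x3} × {2} = {(x1,2), (x3,2)}
  {x1, x2, x3} × {1} = {(x1,1), (x2,1), (x3,1)}
  {x1, x2, x3} × {2} = {(x1,2), (x2,2), (x3,2)}
  {x1, x3} × {0, 1} = {(x1,0), (x1,1), (x3,0), (x3,1)}
  {x1, x3} × {1, 2} = {(x1,1), (x1,2), (x3,1), (x3,2)}
  {x1, x3} × {0, 1, 2} = {(x1,0), (x1,1), (x1,2), (x3,0), (x3,1), (x3,2)}
  {x1, x2, x3} × {0, 1} = {(x1,0), (x1,1), (x2,0), (x2,1), (x3,0), (x3,1)}
  {x1, x2, x3} × {1, 2} = {(x1,1), (x1,2), (x2,1), (x2,2), (x3,1), (x3,2)}
  {x1, x2, x3} × {0, 1, 2} = {(x1,0), (x1,1), (x1,2), (x2,0), (x2,1), (x2,2), (x3,0), (x3,1), (x3,2)}
These 11 distinct sets form the basis B.
Close under arbitrary unions to get τ_{X×Y}; counting gives |τ_{X×Y}| = 18.


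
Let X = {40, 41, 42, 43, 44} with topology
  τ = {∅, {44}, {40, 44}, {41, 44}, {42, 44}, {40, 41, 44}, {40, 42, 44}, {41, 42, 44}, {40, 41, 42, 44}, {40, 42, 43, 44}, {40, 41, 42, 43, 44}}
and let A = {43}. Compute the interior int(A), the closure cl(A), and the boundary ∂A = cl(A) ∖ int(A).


int(A) = ∅, cl(A) = {43}, ∂A = {43}.

Closed sets in (X, τ) are complements of opens:
  closed(X, τ) = {∅, {41}, {43}, {40, 43}, {41, 43}, {42, 43}, {40, 41, 43}, {40, 42, 43}, {41, 42, 43}, {40, 41, 42, 43}, {40, 41, 42, 43, 44}}.
int(A) = ⋃ {U ∈ τ : U ⊆ A}. Opens contained in A: ∅.
Taking the union of these: int(A) = ∅.
cl(A) = ⋂ {C closed : A ⊆ C}. Closed sets containing A: {43}, {40, 43}, {41, 43}, {42, 43}, {40, 41, 43}, {40, 42, 43}, {41, 42, 43}, {40, 41, 42, 43}, {40, 41, 42, 43, 44}.
Intersecting these: cl(A) = {43}.
∂A = cl(A) ∖ int(A) = {43} ∖ ∅ = {43}.


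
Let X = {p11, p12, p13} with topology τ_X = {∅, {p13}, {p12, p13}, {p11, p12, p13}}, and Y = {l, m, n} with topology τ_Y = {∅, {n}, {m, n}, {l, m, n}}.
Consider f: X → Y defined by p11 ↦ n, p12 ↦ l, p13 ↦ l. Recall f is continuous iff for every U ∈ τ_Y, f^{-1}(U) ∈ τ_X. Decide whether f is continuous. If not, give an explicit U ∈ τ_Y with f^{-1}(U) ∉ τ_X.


f is NOT continuous.

Compute f^{-1}(U) for each U ∈ τ_Y:
  U = ∅: f^{-1}(U) = ∅ ∈ τ_X ✓.
  U = {n}: f^{-1}(U) = {p11} ∉ τ_X ✗.
  U = {m, n}: f^{-1}(U) = {p11} ∉ τ_X ✗.
  U = {l, m, n}: f^{-1}(U) = {p11, p12, p13} ∈ τ_X ✓.
Found U = {n} with f^{-1}(U) = {p11} not in τ_X. Therefore f is NOT continuous.


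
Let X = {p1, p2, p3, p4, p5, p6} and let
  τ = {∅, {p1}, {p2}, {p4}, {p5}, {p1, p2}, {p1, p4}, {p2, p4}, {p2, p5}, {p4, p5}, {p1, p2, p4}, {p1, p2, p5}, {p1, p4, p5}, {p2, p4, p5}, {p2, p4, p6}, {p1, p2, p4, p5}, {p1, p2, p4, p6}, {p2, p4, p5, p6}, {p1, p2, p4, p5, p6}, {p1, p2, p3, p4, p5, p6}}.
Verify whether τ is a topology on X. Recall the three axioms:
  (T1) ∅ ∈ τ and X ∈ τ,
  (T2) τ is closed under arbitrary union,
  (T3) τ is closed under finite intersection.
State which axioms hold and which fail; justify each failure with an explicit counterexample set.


τ is NOT a topology on X.

Axiom (T1): ∅ ∈ τ? Yes; X ∈ τ? Yes.
Axiom (T2/T3): check pairwise unions and intersections of members of τ.
Counterexample for (T2): {p1} ∪ {p5} = {p1, p5} ∉ τ. Therefore τ is NOT a topology.


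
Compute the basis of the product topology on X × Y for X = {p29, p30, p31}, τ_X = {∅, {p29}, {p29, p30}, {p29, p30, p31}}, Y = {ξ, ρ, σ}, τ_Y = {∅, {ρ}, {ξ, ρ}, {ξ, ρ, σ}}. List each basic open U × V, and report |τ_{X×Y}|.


Basis B = {∅ × ∅, {p29} × {ρ}, {p29} × {ξ, ρ}, {p29, p30} × {ρ}, {p29} × {ξ, ρ, σ}, {p29, p30, p31} × {ρ}, {p29, p30} × {ξ, ρ}, {p29, p30} × {ξ, ρ, σ}, {p29, p30, p31} × {ξ, ρ}, {p29, p30, p31} × {ξ, ρ, σ}}; |τ_{X×Y}| = 20.

Enumerate products U × V with U ∈ τ_X, V ∈ τ_Y (deduplicated):
  ∅ × ∅ = {} (∅)
  {p29} × {ρ} = {(p29,ρ)}
  {p29} × {ξ, ρ} = {(p29,ξ), (p29,ρ)}
  {p29, p30} × {ρ} = {(p29,ρ), (p30,ρ)}
  {p29} × {ξ, ρ, σ} = {(p29,ξ), (p29,ρ), (p29,σ)}
  {p29, p30, p31} × {ρ} = {(p29,ρ), (p30,ρ), (p31,ρ)}
  {p29, p30} × {ξ, ρ} = {(p29,ξ), (p29,ρ), (p30,ξ), (p30,ρ)}
  {p29, p30} × {ξ, ρ, σ} = {(p29,ξ), (p29,ρ), (p29,σ), (p30,ξ), (p30,ρ), (p30,σ)}
  {p29, p30, p31} × {ξ, ρ} = {(p29,ξ), (p29,ρ), (p30,ξ), (p30,ρ), (p31,ξ), (p31,ρ)}
  {p29, p30, p31} × {ξ, ρ, σ} = {(p29,ξ), (p29,ρ), (p29,σ), (p30,ξ), (p30,ρ), (p30,σ), (p31,ξ), (p31,ρ), (p31,σ)}
These 10 distinct sets form the basis B.
Close under arbitrary unions to get τ_{X×Y}; counting gives |τ_{X×Y}| = 20.


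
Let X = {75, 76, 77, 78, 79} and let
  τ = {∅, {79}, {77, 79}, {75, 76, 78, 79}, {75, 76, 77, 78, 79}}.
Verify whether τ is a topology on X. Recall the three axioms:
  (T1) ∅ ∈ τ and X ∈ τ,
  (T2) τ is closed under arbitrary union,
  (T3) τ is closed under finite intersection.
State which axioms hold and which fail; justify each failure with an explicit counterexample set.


τ IS a topology on X.

Axiom (T1): ∅ ∈ τ? Yes; X ∈ τ? Yes.
Axiom (T2/T3): check pairwise unions and intersections of members of τ.
All pairwise intersections and unions checked — each lies in τ. Therefore τ satisfies (T1), (T2), (T3): it IS a topology on X.


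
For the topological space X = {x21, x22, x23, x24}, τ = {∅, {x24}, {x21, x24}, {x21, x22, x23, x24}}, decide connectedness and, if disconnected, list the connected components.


(X, τ) is connected.

Find clopen sets (U ∈ τ with X ∖ U ∈ τ):
  U = ∅, X ∖ U = {x21, x22, x23, x24} — both open, so U is clopen.
  U = {x21, x22, x23, x24}, X ∖ U = ∅ — both open, so U is clopen.
Only trivial clopens (∅ and X) exist, so (X, τ) is connected.
Compute connected components by grouping points that agree on all clopens:
  component: {x21, x22, x23, x24}


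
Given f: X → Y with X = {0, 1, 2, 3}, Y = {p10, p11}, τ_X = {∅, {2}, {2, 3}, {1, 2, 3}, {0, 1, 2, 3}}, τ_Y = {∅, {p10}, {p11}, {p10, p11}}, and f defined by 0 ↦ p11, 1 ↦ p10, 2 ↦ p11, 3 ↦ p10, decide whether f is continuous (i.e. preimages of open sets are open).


f is NOT continuous.

Compute f^{-1}(U) for each U ∈ τ_Y:
  U = ∅: f^{-1}(U) = ∅ ∈ τ_X ✓.
  U = {p10}: f^{-1}(U) = {1, 3} ∉ τ_X ✗.
  U = {p11}: f^{-1}(U) = {0, 2} ∉ τ_X ✗.
  U = {p10, p11}: f^{-1}(U) = {0, 1, 2, 3} ∈ τ_X ✓.
Found U = {p10} with f^{-1}(U) = {1, 3} not in τ_X. Therefore f is NOT continuous.


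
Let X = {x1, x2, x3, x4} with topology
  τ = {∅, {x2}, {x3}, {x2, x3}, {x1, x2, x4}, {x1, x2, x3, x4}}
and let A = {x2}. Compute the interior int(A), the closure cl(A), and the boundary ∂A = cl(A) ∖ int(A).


int(A) = {x2}, cl(A) = {x1, x2, x4}, ∂A = {x1, x4}.

Closed sets in (X, τ) are complements of opens:
  closed(X, τ) = {∅, {x3}, {x1, x4}, {x1, x2, x4}, {x1, x3, x4}, {x1, x2, x3, x4}}.
int(A) = ⋃ {U ∈ τ : U ⊆ A}. Opens contained in A: ∅, {x2}.
Taking the union of these: int(A) = {x2}.
cl(A) = ⋂ {C closed : A ⊆ C}. Closed sets containing A: {x1, x2, x4}, {x1, x2, x3, x4}.
Intersecting these: cl(A) = {x1, x2, x4}.
∂A = cl(A) ∖ int(A) = {x1, x2, x4} ∖ {x2} = {x1, x4}.


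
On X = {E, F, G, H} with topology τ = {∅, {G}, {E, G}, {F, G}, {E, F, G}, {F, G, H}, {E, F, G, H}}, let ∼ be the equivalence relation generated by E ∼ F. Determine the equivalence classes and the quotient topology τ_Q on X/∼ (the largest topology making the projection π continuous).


X/∼ = {[E=F], [G], [H]}; |τ_Q| = 4.

Equivalence classes: [E=F], [G], [H].
Quotient map π: X → X/∼ sends E ↦ [E=F], F ↦ [E=F], G ↦ [G], H ↦ [H].
For each subset V ⊆ X/∼, compute π^{-1}(V) ⊆ X and check whether π^{-1}(V) ∈ τ. V is open in τ_Q iff π^{-1}(V) ∈ τ.
  V = {}: π^{-1}(V) = ∅ ∈ τ ✓.
  V = {[E=F]}: π^{-1}(V) = {E, F} ∉ τ ✗.
  V = {[G]}: π^{-1}(V) = {G} ∈ τ ✓.
  V = {[E=F], [G]}: π^{-1}(V) = {E, F, G} ∈ τ ✓.
  V = {[H]}: π^{-1}(V) = {H} ∉ τ ✗.
  V = {[E=F], [H]}: π^{-1}(V) = {E, F, H} ∉ τ ✗.
  V = {[G], [H]}: π^{-1}(V) = {G, H} ∉ τ ✗.
  V = {[E=F], [G], [H]}: π^{-1}(V) = {E, F, G, H} ∈ τ ✓.
Open sets in the quotient: τ_Q = {{}, {[G]}, {[E=F], [G]}, {[E=F], [G], [H]}} (4 elements).


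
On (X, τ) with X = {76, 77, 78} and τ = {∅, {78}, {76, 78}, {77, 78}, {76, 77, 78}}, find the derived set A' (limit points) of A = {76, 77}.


A' = ∅

For each x ∈ X, list the open sets U ∈ τ with x ∈ U, then check whether U ∩ (A ∖ {x}) ≠ ∅ for every such U.
  x = 76: open {76, 78} ∋ x has {76, 78} ∩ (A ∖ {76}) = ∅, so x is NOT a limit point.
  x = 77: open {77, 78} ∋ x has {77, 78} ∩ (A ∖ {77}) = ∅, so x is NOT a limit point.
  x = 78: open {78} ∋ x has {78} ∩ (A ∖ {78}) = ∅, so x is NOT a limit point.
Collecting: A' = ∅.


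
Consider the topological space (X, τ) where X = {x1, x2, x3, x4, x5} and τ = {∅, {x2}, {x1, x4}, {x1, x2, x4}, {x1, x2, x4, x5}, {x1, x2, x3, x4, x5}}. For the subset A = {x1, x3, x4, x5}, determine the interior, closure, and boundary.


int(A) = {x1, x4}, cl(A) = {x1, x3, x4, x5}, ∂A = {x3, x5}.

Closed sets in (X, τ) are complements of opens:
  closed(X, τ) = {∅, {x3}, {x3, x5}, {x2, x3, x5}, {x1, x3, x4, x5}, {x1, x2, x3, x4, x5}}.
int(A) = ⋃ {U ∈ τ : U ⊆ A}. Opens contained in A: ∅, {x1, x4}.
Taking the union of these: int(A) = {x1, x4}.
cl(A) = ⋂ {C closed : A ⊆ C}. Closed sets containing A: {x1, x3, x4, x5}, {x1, x2, x3, x4, x5}.
Intersecting these: cl(A) = {x1, x3, x4, x5}.
∂A = cl(A) ∖ int(A) = {x1, x3, x4, x5} ∖ {x1, x4} = {x3, x5}.


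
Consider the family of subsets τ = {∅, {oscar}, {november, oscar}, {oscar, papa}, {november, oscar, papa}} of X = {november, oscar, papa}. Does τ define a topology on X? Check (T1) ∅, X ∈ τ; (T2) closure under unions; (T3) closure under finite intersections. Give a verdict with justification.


τ IS a topology on X.

Axiom (T1): ∅ ∈ τ? Yes; X ∈ τ? Yes.
Axiom (T2/T3): check pairwise unions and intersections of members of τ.
All pairwise intersections and unions checked — each lies in τ. Therefore τ satisfies (T1), (T2), (T3): it IS a topology on X.


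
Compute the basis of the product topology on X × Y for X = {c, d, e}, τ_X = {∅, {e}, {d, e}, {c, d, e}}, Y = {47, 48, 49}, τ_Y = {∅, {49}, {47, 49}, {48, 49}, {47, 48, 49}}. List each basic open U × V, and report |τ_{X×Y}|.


Basis B = {∅ × ∅, {e} × {49}, {d, e} × {49}, {e} × {47, 49}, {e} × {48, 49}, {c, d, e} × {49}, {e} × {47, 48, 49}, {d, e} × {47, 49}, {d, e} × {48, 49}, {c, d, e} × {47, 49}, {c, d, e} × {48, 49}, {d, e} × {47, 48, 49}, {c, d, e} × {47, 48, 49}}; |τ_{X×Y}| = 30.

Enumerate products U × V with U ∈ τ_X, V ∈ τ_Y (deduplicated):
  ∅ × ∅ = {} (∅)
  {e} × {49} = {(e,49)}
  {d, e} × {49} = {(d,49), (e,49)}
  {e} × {47, 49} = {(e,47), (e,49)}
  {e} × {48, 49} = {(e,48), (e,49)}
  {c, d, e} × {49} = {(c,49), (d,49), (e,49)}
  {e} × {47, 48, 49} = {(e,47), (e,48), (e,49)}
  {d, e} × {47, 49} = {(d,47), (d,49), (e,47), (e,49)}
  {d, e} × {48, 49} = {(d,48), (d,49), (e,48), (e,49)}
  {c, d, e} × {47, 49} = {(c,47), (c,49), (d,47), (d,49), (e,47), (e,49)}
  {c, d, e} × {48, 49} = {(c,48), (c,49), (d,48), (d,49), (e,48), (e,49)}
  {d, e} × {47, 48, 49} = {(d,47), (d,48), (d,49), (e,47), (e,48), (e,49)}
  {c, d, e} × {47, 48, 49} = {(c,47), (c,48), (c,49), (d,47), (d,48), (d,49), (e,47), (e,48), (e,49)}
These 13 distinct sets form the basis B.
Close under arbitrary unions to get τ_{X×Y}; counting gives |τ_{X×Y}| = 30.
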